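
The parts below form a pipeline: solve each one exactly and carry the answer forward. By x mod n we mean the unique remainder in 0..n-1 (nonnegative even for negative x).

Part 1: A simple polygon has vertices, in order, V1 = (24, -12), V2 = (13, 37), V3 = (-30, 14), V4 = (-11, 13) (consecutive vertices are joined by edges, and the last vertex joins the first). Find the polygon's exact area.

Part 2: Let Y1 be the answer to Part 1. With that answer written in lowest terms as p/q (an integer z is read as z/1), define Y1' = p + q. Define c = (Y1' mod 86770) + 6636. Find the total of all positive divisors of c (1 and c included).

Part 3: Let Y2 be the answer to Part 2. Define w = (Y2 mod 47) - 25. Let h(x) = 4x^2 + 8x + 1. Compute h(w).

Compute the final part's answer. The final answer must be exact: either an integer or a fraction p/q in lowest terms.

Part 1: cross terms: (24*37 - 13*-12)=1044, (13*14 - -30*37)=1292, (-30*13 - -11*14)=-236, (-11*-12 - 24*13)=-180; twice the area = |1920| = 1920; area = 960; answer 960
Part 2: Y1 = 960; threaded value p + q = 961; c = 7597; 7597 = 71 * 107; sigma = (1 + 71) * (1 + 107) = 72 * 108 = 7776; answer 7776
Part 3: Y2 = 7776; w = -4; 4*(-4)^2 + 8*(-4)^1 + 1 = (64) + (-32) + (1) = 33; answer 33

33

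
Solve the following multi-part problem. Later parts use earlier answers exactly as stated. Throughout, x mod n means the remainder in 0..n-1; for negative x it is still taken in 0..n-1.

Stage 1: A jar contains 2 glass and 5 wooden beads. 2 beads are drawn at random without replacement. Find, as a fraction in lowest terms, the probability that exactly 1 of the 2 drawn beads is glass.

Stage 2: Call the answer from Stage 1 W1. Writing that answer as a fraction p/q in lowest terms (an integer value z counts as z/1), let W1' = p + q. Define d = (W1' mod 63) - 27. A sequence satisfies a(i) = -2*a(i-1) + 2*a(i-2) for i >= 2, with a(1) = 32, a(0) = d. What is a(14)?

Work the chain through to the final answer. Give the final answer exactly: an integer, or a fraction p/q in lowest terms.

-10832384

Stage 1: total draws C(7,2) = 21; favorable C(2,1)*C(5,1) = 10; P = 10/21; answer 10/21
Stage 2: W1 = 10/21; threaded value p + q = 31; d = 4; a(2) = -2*(32) + 2*(4) = -56; iterating: a(2)=-56, a(3)=176, a(4)=-464, a(5)=1280, a(6)=-3488, a(7)=9536, a(8)=-26048, a(9)=71168, a(10)=-194432, a(11)=531200, a(12)=-1451264, a(13)=3964928, a(14)=-10832384; answer -10832384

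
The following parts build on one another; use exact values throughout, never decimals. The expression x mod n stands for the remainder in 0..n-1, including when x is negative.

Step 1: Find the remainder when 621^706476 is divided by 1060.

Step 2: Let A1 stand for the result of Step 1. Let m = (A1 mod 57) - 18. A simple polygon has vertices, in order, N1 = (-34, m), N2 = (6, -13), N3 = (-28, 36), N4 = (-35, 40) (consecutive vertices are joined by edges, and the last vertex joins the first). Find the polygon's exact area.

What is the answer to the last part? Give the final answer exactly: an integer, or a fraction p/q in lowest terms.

933/2

Step 1: squarings mod 1060: 621^1=621, 621^2=861, 621^4=381, 621^8=1001, 621^16=301, 621^32=501, 621^64=841, 621^128=261, 621^256=281, 621^512=521, 621^1024=81, 621^2048=201, 621^4096=121, 621^8192=861, 621^16384=381, 621^32768=1001, 621^65536=301, 621^131072=501, 621^262144=841, 621^524288=261; 621^706476 = 621^4 * 621^8 * 621^32 * 621^128 * 621^256 * 621^512 * 621^1024 * 621^16384 * 621^32768 * 621^131072 * 621^524288 = 381 (mod 1060); answer 381
Step 2: A1 = 381; m = 21; cross terms: (-34*-13 - 6*21)=316, (6*36 - -28*-13)=-148, (-28*40 - -35*36)=140, (-35*21 - -34*40)=625; twice the area = |933| = 933; area = 933/2; answer 933/2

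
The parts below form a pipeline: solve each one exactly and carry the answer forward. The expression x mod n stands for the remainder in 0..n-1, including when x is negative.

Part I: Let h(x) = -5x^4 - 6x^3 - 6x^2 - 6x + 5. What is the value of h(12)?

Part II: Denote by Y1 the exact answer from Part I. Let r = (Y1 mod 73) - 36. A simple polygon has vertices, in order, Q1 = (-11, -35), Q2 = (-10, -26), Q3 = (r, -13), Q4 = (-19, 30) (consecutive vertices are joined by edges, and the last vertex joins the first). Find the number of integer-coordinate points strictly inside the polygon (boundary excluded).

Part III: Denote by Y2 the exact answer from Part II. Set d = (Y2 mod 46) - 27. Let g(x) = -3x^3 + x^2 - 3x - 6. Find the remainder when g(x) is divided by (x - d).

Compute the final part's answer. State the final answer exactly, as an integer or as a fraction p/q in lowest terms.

-9951

Part I: -5*(12)^4 - 6*(12)^3 - 6*(12)^2 - 6*(12)^1 + 5 = (-103680) + (-10368) + (-864) + (-72) + (5) = -114979; answer -114979
Part II: Y1 = -114979; r = 33; cross terms: (-11*-26 - -10*-35)=-64, (-10*-13 - 33*-26)=988, (33*30 - -19*-13)=743, (-19*-35 - -11*30)=995; twice the area = |2662| = 2662; area = 1331; boundary points = 1 + 1 + 1 + 1 = 4; strictly interior points = area - boundary/2 + 1 = 1330; answer 1330
Part III: Y2 = 1330; d = 15; remainder = value at the root: -3*(15)^3 + 1*(15)^2 - 3*(15)^1 - 6 = (-10125) + (225) + (-45) + (-6) = -9951; answer -9951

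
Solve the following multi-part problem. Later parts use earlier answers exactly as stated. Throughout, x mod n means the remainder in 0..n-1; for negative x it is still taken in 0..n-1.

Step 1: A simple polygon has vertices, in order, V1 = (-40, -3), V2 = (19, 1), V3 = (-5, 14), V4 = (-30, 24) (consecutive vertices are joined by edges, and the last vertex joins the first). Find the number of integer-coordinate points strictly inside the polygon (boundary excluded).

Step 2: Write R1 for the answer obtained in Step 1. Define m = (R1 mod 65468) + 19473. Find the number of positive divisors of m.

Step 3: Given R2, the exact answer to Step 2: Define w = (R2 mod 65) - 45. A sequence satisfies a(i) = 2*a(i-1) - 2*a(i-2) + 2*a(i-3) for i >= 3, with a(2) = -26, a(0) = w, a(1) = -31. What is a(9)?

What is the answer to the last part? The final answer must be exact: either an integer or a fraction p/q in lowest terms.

-1152

Step 1: cross terms: (-40*1 - 19*-3)=17, (19*14 - -5*1)=271, (-5*24 - -30*14)=300, (-30*-3 - -40*24)=1050; twice the area = |1638| = 1638; area = 819; boundary points = 1 + 1 + 5 + 1 = 8; strictly interior points = area - boundary/2 + 1 = 816; answer 816
Step 2: R1 = 816; m = 20289; 20289 = 3 * 6763; number of divisors = (1+1) * (1+1) = 4; answer 4
Step 3: R2 = 4; w = -41; a(3) = 2*(-26) - 2*(-31) + 2*(-41) = -72; iterating: a(3)=-72, a(4)=-154, a(5)=-216, a(6)=-268, a(7)=-412, a(8)=-720, a(9)=-1152; answer -1152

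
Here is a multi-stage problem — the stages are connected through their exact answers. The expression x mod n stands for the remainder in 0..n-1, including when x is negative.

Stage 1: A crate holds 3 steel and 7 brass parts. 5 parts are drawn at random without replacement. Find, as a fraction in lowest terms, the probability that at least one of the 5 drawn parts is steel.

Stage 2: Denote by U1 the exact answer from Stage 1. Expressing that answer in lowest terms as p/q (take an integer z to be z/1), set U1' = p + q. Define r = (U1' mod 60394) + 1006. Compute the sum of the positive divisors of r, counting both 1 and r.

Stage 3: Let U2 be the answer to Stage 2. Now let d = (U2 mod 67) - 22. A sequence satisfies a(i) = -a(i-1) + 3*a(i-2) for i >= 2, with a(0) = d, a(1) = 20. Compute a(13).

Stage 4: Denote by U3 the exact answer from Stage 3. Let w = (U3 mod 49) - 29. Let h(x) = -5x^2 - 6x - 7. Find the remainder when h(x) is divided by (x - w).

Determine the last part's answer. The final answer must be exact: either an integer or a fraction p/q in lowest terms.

-903

Stage 1: total draws C(10,5) = 252; complement C(7,5) = 21; favorable 252 - 21 = 231; P = 11/12; answer 11/12
Stage 2: U1 = 11/12; threaded value p + q = 23; r = 1029; 1029 = 3 * 7^3; sigma = (1 + 3) * (1 + 7 + 49 + 343) = 4 * 400 = 1600; answer 1600
Stage 3: U2 = 1600; d = 37; a(2) = -1*(20) + 3*(37) = 91; iterating: a(2)=91, a(3)=-31, a(4)=304, a(5)=-397, a(6)=1309, a(7)=-2500, a(8)=6427, a(9)=-13927, a(10)=33208, a(11)=-74989, a(12)=174613, a(13)=-399580; answer -399580
Stage 4: U3 = -399580; w = -14; remainder = value at the root: -5*(-14)^2 - 6*(-14)^1 - 7 = (-980) + (84) + (-7) = -903; answer -903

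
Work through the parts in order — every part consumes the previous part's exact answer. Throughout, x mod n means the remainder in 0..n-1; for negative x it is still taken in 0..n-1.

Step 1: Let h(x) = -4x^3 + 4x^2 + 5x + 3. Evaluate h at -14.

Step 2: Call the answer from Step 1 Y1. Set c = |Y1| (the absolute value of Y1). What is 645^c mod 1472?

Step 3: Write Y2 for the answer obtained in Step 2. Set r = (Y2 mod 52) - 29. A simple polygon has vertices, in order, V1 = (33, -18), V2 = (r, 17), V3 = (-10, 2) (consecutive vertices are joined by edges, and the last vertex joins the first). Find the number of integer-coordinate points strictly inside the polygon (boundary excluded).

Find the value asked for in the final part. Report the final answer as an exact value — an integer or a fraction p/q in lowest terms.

Step 1: -4*(-14)^3 + 4*(-14)^2 + 5*(-14)^1 + 3 = (10976) + (784) + (-70) + (3) = 11693; answer 11693
Step 2: Y1 = 11693; c = 11693; squarings mod 1472: 645^1=645, 645^2=921, 645^4=369, 645^8=737, 645^16=1, 645^32=1, 645^64=1, 645^128=1, 645^256=1, 645^512=1, 645^1024=1, 645^2048=1, 645^4096=1, 645^8192=1; 645^11693 = 645^1 * 645^4 * 645^8 * 645^32 * 645^128 * 645^256 * 645^1024 * 645^2048 * 645^8192 = 277 (mod 1472); answer 277
Step 3: Y2 = 277; r = -12; cross terms: (33*17 - -12*-18)=345, (-12*2 - -10*17)=146, (-10*-18 - 33*2)=114; twice the area = |605| = 605; area = 605/2; boundary points = 5 + 1 + 1 = 7; strictly interior points = area - boundary/2 + 1 = 300; answer 300

300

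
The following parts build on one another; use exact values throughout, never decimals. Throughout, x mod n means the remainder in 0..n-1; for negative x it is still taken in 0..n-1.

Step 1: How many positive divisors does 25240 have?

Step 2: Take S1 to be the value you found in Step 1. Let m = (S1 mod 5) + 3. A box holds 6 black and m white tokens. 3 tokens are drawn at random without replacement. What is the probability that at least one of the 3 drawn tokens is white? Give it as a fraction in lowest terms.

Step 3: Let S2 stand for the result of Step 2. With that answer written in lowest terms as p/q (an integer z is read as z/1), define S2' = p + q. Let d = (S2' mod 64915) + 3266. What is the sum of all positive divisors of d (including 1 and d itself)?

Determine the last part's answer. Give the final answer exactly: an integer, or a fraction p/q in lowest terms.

Step 1: 25240 = 2^3 * 5 * 631; number of divisors = (3+1) * (1+1) * (1+1) = 16; answer 16
Step 2: S1 = 16; m = 4; total draws C(10,3) = 120; complement C(6,3) = 20; favorable 120 - 20 = 100; P = 5/6; answer 5/6
Step 3: S2 = 5/6; threaded value p + q = 11; d = 3277; 3277 = 29 * 113; sigma = (1 + 29) * (1 + 113) = 30 * 114 = 3420; answer 3420

3420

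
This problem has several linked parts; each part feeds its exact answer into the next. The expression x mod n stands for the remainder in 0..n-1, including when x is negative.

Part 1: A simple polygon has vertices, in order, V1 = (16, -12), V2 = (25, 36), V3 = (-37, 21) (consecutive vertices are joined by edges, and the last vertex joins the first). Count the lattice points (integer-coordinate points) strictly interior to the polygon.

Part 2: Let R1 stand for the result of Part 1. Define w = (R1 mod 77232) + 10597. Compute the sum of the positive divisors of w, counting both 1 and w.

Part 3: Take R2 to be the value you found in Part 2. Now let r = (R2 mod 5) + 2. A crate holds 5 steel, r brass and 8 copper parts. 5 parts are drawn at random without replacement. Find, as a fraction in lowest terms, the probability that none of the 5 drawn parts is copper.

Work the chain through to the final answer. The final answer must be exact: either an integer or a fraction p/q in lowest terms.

9/442

Part 1: cross terms: (16*36 - 25*-12)=876, (25*21 - -37*36)=1857, (-37*-12 - 16*21)=108; twice the area = |2841| = 2841; area = 2841/2; boundary points = 3 + 1 + 1 = 5; strictly interior points = area - boundary/2 + 1 = 1419; answer 1419
Part 2: R1 = 1419; w = 12016; 12016 = 2^4 * 751; sigma = (1 + 2 + 4 + 8 + 16) * (1 + 751) = 31 * 752 = 23312; answer 23312
Part 3: R2 = 23312; r = 4; total draws C(17,5) = 6188; favorable C(9,5) = 126; P = 9/442; answer 9/442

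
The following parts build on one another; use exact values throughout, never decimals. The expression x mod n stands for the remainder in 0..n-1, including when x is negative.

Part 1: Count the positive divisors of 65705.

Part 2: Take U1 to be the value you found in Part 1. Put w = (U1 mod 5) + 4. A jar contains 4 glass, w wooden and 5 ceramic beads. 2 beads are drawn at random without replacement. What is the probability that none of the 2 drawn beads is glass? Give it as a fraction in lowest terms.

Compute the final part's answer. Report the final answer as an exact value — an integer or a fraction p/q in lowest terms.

Part 1: 65705 = 5 * 17 * 773; number of divisors = (1+1) * (1+1) * (1+1) = 8; answer 8
Part 2: U1 = 8; w = 7; total draws C(16,2) = 120; favorable C(12,2) = 66; P = 11/20; answer 11/20

11/20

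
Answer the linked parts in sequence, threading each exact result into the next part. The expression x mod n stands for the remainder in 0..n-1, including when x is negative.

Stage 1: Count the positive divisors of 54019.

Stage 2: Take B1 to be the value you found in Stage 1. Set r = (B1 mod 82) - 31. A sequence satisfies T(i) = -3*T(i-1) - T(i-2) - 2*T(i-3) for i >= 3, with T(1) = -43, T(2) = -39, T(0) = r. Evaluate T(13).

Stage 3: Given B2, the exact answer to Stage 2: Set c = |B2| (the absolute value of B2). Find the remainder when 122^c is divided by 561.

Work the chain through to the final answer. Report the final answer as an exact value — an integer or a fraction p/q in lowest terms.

Stage 1: 54019 = 7 * 7717; number of divisors = (1+1) * (1+1) = 4; answer 4
Stage 2: B1 = 4; r = -27; T(3) = -3*(-39) - 1*(-43) - 2*(-27) = 214; iterating: T(3)=214, T(4)=-517, T(5)=1415, T(6)=-4156, T(7)=12087, T(8)=-34935, T(9)=101030, T(10)=-292329, T(11)=845827, T(12)=-2447212, T(13)=7080467; answer 7080467
Stage 3: B2 = 7080467; c = 7080467; squarings mod 561: 122^1=122, 122^2=298, 122^4=166, 122^8=67, 122^16=1, 122^32=1, 122^64=1, 122^128=1, 122^256=1, 122^512=1, 122^1024=1, 122^2048=1, 122^4096=1, 122^8192=1, 122^16384=1, 122^32768=1, 122^65536=1, 122^131072=1, 122^262144=1, 122^524288=1, 122^1048576=1, 122^2097152=1, 122^4194304=1; 122^7080467 = 122^1 * 122^2 * 122^16 * 122^512 * 122^2048 * 122^262144 * 122^524288 * 122^2097152 * 122^4194304 = 452 (mod 561); answer 452

452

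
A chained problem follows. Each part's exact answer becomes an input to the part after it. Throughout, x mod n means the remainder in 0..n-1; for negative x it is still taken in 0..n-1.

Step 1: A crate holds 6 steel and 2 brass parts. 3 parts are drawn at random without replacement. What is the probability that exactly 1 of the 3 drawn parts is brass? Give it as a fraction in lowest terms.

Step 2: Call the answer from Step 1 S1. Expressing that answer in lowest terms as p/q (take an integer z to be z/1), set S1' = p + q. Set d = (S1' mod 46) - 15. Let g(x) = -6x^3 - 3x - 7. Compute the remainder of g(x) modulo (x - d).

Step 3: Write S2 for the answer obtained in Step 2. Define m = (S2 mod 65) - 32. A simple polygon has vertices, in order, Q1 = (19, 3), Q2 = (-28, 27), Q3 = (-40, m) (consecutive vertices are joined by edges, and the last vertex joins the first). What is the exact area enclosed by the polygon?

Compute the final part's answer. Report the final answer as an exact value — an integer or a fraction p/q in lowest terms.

1131

Step 1: total draws C(8,3) = 56; favorable C(2,1)*C(6,2) = 30; P = 15/28; answer 15/28
Step 2: S1 = 15/28; threaded value p + q = 43; d = 28; remainder = value at the root: -6*(28)^3 - 3*(28)^1 - 7 = (-131712) + (-84) + (-7) = -131803; answer -131803
Step 3: S2 = -131803; m = -15; cross terms: (19*27 - -28*3)=597, (-28*-15 - -40*27)=1500, (-40*3 - 19*-15)=165; twice the area = |2262| = 2262; area = 1131; answer 1131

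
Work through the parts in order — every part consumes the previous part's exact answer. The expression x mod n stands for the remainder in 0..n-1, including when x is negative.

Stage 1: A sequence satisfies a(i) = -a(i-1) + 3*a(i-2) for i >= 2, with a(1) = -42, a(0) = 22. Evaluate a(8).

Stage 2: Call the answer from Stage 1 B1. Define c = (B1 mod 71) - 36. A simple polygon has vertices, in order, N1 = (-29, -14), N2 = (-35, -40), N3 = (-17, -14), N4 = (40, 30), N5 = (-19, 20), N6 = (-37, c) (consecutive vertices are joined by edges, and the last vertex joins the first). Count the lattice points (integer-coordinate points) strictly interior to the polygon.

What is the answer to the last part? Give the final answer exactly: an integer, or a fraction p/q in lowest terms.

1574

Stage 1: a(2) = -1*(-42) + 3*(22) = 108; iterating: a(2)=108, a(3)=-234, a(4)=558, a(5)=-1260, a(6)=2934, a(7)=-6714, a(8)=15516; answer 15516
Stage 2: B1 = 15516; c = 2; cross terms: (-29*-40 - -35*-14)=670, (-35*-14 - -17*-40)=-190, (-17*30 - 40*-14)=50, (40*20 - -19*30)=1370, (-19*2 - -37*20)=702, (-37*-14 - -29*2)=576; twice the area = |3178| = 3178; area = 1589; boundary points = 2 + 2 + 1 + 1 + 18 + 8 = 32; strictly interior points = area - boundary/2 + 1 = 1574; answer 1574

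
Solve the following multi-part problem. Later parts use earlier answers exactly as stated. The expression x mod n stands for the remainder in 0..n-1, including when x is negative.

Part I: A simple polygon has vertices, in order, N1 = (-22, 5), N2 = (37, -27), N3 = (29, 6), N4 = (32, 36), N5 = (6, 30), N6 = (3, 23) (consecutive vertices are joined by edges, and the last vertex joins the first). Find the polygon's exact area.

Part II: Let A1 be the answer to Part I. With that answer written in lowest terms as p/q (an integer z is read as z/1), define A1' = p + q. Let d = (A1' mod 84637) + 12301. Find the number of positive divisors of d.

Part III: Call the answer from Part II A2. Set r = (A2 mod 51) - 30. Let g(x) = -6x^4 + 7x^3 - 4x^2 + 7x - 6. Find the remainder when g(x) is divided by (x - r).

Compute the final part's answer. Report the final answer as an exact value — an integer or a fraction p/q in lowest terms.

-1482168

Part I: cross terms: (-22*-27 - 37*5)=409, (37*6 - 29*-27)=1005, (29*36 - 32*6)=852, (32*30 - 6*36)=744, (6*23 - 3*30)=48, (3*5 - -22*23)=521; twice the area = |3579| = 3579; area = 3579/2; answer 3579/2
Part II: A1 = 3579/2; threaded value p + q = 3581; d = 15882; 15882 = 2 * 3 * 2647; number of divisors = (1+1) * (1+1) * (1+1) = 8; answer 8
Part III: A2 = 8; r = -22; remainder = value at the root: -6*(-22)^4 + 7*(-22)^3 - 4*(-22)^2 + 7*(-22)^1 - 6 = (-1405536) + (-74536) + (-1936) + (-154) + (-6) = -1482168; answer -1482168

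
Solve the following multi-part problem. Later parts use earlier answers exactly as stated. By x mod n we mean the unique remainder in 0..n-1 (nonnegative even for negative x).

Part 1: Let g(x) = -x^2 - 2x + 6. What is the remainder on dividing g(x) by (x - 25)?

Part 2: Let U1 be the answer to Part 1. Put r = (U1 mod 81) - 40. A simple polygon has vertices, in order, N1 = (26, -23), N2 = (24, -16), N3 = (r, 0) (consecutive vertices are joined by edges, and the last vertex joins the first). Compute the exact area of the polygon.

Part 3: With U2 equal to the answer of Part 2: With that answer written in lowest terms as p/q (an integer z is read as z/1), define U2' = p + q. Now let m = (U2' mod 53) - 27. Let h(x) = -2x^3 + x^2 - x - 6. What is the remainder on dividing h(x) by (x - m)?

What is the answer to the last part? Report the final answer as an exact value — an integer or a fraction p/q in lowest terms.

Part 1: remainder = value at the root: -1*(25)^2 - 2*(25)^1 + 6 = (-625) + (-50) + (6) = -669; answer -669
Part 2: U1 = -669; r = 20; cross terms: (26*-16 - 24*-23)=136, (24*0 - 20*-16)=320, (20*-23 - 26*0)=-460; twice the area = |-4| = 4; area = 2; answer 2
Part 3: U2 = 2; threaded value p + q = 3; m = -24; remainder = value at the root: -2*(-24)^3 + 1*(-24)^2 - 1*(-24)^1 - 6 = (27648) + (576) + (24) + (-6) = 28242; answer 28242

28242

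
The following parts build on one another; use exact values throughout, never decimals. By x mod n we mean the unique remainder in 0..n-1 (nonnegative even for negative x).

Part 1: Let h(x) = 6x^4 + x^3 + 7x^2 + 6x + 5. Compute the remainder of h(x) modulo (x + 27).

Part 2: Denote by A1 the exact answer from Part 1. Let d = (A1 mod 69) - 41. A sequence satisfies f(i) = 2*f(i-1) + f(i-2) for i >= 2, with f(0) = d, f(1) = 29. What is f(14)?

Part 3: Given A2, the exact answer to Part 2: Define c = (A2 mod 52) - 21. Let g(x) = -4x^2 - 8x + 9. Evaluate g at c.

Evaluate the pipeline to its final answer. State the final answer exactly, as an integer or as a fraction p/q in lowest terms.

13

Part 1: remainder = value at the root: 6*(-27)^4 + 1*(-27)^3 + 7*(-27)^2 + 6*(-27)^1 + 5 = (3188646) + (-19683) + (5103) + (-162) + (5) = 3173909; answer 3173909
Part 2: A1 = 3173909; d = 6; f(2) = 2*(29) + 1*(6) = 64; iterating: f(2)=64, f(3)=157, f(4)=378, f(5)=913, f(6)=2204, f(7)=5321, f(8)=12846, f(9)=31013, f(10)=74872, f(11)=180757, f(12)=436386, f(13)=1053529, f(14)=2543444; answer 2543444
Part 3: A2 = 2543444; c = -1; -4*(-1)^2 - 8*(-1)^1 + 9 = (-4) + (8) + (9) = 13; answer 13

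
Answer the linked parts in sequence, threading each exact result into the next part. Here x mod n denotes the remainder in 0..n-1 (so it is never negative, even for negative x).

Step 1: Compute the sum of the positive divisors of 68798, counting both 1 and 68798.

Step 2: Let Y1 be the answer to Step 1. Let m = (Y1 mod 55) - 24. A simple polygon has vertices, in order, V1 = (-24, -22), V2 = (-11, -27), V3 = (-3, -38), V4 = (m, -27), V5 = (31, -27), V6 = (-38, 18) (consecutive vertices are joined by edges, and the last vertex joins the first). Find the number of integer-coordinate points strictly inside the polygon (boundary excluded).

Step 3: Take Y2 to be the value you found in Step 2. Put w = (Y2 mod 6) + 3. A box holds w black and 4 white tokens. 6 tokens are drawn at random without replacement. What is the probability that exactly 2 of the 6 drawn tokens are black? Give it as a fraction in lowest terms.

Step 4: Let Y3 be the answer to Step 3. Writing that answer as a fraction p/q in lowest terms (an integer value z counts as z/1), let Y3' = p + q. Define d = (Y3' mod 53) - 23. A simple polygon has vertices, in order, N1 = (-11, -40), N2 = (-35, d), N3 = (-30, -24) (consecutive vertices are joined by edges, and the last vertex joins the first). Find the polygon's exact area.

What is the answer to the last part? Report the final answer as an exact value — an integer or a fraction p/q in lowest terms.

Step 1: 68798 = 2 * 41 * 839; sigma = (1 + 2) * (1 + 41) * (1 + 839) = 3 * 42 * 840 = 105840; answer 105840
Step 2: Y1 = 105840; m = -4; cross terms: (-24*-27 - -11*-22)=406, (-11*-38 - -3*-27)=337, (-3*-27 - -4*-38)=-71, (-4*-27 - 31*-27)=945, (31*18 - -38*-27)=-468, (-38*-22 - -24*18)=1268; twice the area = |2417| = 2417; area = 2417/2; boundary points = 1 + 1 + 1 + 35 + 3 + 2 = 43; strictly interior points = area - boundary/2 + 1 = 1188; answer 1188
Step 3: Y2 = 1188; w = 3; total draws C(7,6) = 7; favorable C(3,2)*C(4,4) = 3; P = 3/7; answer 3/7
Step 4: Y3 = 3/7; threaded value p + q = 10; d = -13; cross terms: (-11*-13 - -35*-40)=-1257, (-35*-24 - -30*-13)=450, (-30*-40 - -11*-24)=936; twice the area = |129| = 129; area = 129/2; answer 129/2

129/2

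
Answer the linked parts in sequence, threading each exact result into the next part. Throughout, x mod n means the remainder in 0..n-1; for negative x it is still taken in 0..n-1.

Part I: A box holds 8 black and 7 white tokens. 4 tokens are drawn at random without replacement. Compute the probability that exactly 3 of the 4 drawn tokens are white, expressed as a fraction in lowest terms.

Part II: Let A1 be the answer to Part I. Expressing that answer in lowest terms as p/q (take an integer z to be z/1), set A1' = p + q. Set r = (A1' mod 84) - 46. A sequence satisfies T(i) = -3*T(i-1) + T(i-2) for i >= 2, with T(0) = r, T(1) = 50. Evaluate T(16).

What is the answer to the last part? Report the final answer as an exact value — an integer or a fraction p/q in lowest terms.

Part I: total draws C(15,4) = 1365; favorable C(7,3)*C(8,1) = 280; P = 8/39; answer 8/39
Part II: A1 = 8/39; threaded value p + q = 47; r = 1; T(2) = -3*(50) + 1*(1) = -149; iterating: T(2)=-149, T(3)=497, T(4)=-1640, T(5)=5417, T(6)=-17891, T(7)=59090, T(8)=-195161, T(9)=644573, T(10)=-2128880, T(11)=7031213, T(12)=-23222519, T(13)=76698770, T(14)=-253318829, T(15)=836655257, T(16)=-2763284600; answer -2763284600

-2763284600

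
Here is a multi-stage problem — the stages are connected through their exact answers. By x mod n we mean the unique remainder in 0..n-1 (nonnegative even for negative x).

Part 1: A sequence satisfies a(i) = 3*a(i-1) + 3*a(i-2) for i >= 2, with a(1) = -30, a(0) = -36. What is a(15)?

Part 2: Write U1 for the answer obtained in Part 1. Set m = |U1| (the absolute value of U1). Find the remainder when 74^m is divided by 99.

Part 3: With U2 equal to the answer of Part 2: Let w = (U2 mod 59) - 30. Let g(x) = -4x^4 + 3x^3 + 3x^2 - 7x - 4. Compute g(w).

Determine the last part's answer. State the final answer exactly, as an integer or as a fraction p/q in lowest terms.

Part 1: a(2) = 3*(-30) + 3*(-36) = -198; iterating: a(2)=-198, a(3)=-684, a(4)=-2646, a(5)=-9990, a(6)=-37908, a(7)=-143694, a(8)=-544806, a(9)=-2065500, a(10)=-7830918, a(11)=-29689254, a(12)=-112560516, a(13)=-426749310, a(14)=-1617929478, a(15)=-6134036364; answer -6134036364
Part 2: U1 = -6134036364; m = 6134036364; squarings mod 99: 74^1=74, 74^2=31, 74^4=70, 74^8=49, 74^16=25, 74^32=31, 74^64=70, 74^128=49, 74^256=25, 74^512=31, 74^1024=70, 74^2048=49, 74^4096=25, 74^8192=31, 74^16384=70, 74^32768=49, 74^65536=25, 74^131072=31, 74^262144=70, 74^524288=49, 74^1048576=25, 74^2097152=31, 74^4194304=70, 74^8388608=49, 74^16777216=25, 74^33554432=31, 74^67108864=70, 74^134217728=49, 74^268435456=25, 74^536870912=31, 74^1073741824=70, 74^2147483648=49, 74^4294967296=25; 74^6134036364 = 74^4 * 74^8 * 74^128 * 74^256 * 74^512 * 74^1024 * 74^4096 * 74^8192 * 74^16384 * 74^32768 * 74^65536 * 74^262144 * 74^524288 * 74^1048576 * 74^8388608 * 74^16777216 * 74^67108864 * 74^134217728 * 74^536870912 * 74^1073741824 * 74^4294967296 = 37 (mod 99); answer 37
Part 3: U2 = 37; w = 7; -4*(7)^4 + 3*(7)^3 + 3*(7)^2 - 7*(7)^1 - 4 = (-9604) + (1029) + (147) + (-49) + (-4) = -8481; answer -8481

-8481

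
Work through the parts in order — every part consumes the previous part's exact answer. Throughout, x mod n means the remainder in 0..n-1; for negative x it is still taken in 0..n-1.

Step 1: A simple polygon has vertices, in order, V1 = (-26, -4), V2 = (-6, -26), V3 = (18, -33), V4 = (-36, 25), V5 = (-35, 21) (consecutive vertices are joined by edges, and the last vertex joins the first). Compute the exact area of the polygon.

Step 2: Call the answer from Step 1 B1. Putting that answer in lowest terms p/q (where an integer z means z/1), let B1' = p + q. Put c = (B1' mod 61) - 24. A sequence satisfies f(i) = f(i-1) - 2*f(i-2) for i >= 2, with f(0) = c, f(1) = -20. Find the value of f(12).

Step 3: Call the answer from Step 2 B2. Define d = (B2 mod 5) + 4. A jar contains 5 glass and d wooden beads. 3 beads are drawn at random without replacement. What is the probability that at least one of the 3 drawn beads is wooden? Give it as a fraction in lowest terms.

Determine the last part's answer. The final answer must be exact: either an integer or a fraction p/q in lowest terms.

Step 1: cross terms: (-26*-26 - -6*-4)=652, (-6*-33 - 18*-26)=666, (18*25 - -36*-33)=-738, (-36*21 - -35*25)=119, (-35*-4 - -26*21)=686; twice the area = |1385| = 1385; area = 1385/2; answer 1385/2
Step 2: B1 = 1385/2; threaded value p + q = 1387; c = 21; f(2) = 1*(-20) - 2*(21) = -62; iterating: f(2)=-62, f(3)=-22, f(4)=102, f(5)=146, f(6)=-58, f(7)=-350, f(8)=-234, f(9)=466, f(10)=934, f(11)=2, f(12)=-1866; answer -1866
Step 3: B2 = -1866; d = 8; total draws C(13,3) = 286; complement C(5,3) = 10; favorable 286 - 10 = 276; P = 138/143; answer 138/143

138/143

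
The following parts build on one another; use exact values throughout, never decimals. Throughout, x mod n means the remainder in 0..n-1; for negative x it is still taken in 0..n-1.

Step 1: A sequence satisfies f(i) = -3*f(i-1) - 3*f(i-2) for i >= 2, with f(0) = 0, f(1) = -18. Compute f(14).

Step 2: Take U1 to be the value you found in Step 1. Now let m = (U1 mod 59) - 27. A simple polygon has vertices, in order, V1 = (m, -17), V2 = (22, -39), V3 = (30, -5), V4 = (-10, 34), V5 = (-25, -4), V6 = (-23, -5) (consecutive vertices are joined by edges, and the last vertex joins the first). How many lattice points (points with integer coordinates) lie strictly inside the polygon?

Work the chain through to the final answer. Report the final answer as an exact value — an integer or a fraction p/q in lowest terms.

2093

Step 1: f(2) = -3*(-18) - 3*(0) = 54; iterating: f(2)=54, f(3)=-108, f(4)=162, f(5)=-162, f(6)=0, f(7)=486, f(8)=-1458, f(9)=2916, f(10)=-4374, f(11)=4374, f(12)=0, f(13)=-13122, f(14)=39366; answer 39366
Step 2: U1 = 39366; m = -14; cross terms: (-14*-39 - 22*-17)=920, (22*-5 - 30*-39)=1060, (30*34 - -10*-5)=970, (-10*-4 - -25*34)=890, (-25*-5 - -23*-4)=33, (-23*-17 - -14*-5)=321; twice the area = |4194| = 4194; area = 2097; boundary points = 2 + 2 + 1 + 1 + 1 + 3 = 10; strictly interior points = area - boundary/2 + 1 = 2093; answer 2093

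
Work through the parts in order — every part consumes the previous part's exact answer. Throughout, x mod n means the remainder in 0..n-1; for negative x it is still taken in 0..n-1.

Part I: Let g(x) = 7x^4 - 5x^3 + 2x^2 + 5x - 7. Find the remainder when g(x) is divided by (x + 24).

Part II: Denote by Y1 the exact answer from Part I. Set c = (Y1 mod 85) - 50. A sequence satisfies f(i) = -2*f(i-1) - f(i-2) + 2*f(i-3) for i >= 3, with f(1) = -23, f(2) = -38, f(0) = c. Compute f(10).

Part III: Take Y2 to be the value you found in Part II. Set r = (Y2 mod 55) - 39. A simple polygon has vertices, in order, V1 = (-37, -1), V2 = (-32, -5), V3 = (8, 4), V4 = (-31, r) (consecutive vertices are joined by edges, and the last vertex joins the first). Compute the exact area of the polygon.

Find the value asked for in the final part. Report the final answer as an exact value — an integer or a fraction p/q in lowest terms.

160

Part I: remainder = value at the root: 7*(-24)^4 - 5*(-24)^3 + 2*(-24)^2 + 5*(-24)^1 - 7 = (2322432) + (69120) + (1152) + (-120) + (-7) = 2392577; answer 2392577
Part II: Y1 = 2392577; c = 32; f(3) = -2*(-38) - 1*(-23) + 2*(32) = 163; iterating: f(3)=163, f(4)=-334, f(5)=429, f(6)=-198, f(7)=-701, f(8)=2458, f(9)=-4611, f(10)=5362; answer 5362
Part III: Y2 = 5362; r = -12; cross terms: (-37*-5 - -32*-1)=153, (-32*4 - 8*-5)=-88, (8*-12 - -31*4)=28, (-31*-1 - -37*-12)=-413; twice the area = |-320| = 320; area = 160; answer 160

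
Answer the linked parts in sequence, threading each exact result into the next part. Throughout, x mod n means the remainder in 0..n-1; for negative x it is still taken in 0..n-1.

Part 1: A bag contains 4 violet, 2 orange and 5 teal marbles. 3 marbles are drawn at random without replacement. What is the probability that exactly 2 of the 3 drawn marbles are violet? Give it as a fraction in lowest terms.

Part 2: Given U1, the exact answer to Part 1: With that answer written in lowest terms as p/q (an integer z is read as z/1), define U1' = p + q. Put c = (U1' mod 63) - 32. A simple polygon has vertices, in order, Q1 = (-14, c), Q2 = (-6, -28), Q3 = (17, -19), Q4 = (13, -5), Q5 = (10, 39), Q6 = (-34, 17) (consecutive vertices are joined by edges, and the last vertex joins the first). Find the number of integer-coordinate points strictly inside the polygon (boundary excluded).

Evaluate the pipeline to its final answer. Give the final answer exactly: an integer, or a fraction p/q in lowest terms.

Part 1: total draws C(11,3) = 165; favorable C(4,2)*C(7,1) = 42; P = 14/55; answer 14/55
Part 2: U1 = 14/55; threaded value p + q = 69; c = -26; cross terms: (-14*-28 - -6*-26)=236, (-6*-19 - 17*-28)=590, (17*-5 - 13*-19)=162, (13*39 - 10*-5)=557, (10*17 - -34*39)=1496, (-34*-26 - -14*17)=1122; twice the area = |4163| = 4163; area = 4163/2; boundary points = 2 + 1 + 2 + 1 + 22 + 1 = 29; strictly interior points = area - boundary/2 + 1 = 2068; answer 2068

2068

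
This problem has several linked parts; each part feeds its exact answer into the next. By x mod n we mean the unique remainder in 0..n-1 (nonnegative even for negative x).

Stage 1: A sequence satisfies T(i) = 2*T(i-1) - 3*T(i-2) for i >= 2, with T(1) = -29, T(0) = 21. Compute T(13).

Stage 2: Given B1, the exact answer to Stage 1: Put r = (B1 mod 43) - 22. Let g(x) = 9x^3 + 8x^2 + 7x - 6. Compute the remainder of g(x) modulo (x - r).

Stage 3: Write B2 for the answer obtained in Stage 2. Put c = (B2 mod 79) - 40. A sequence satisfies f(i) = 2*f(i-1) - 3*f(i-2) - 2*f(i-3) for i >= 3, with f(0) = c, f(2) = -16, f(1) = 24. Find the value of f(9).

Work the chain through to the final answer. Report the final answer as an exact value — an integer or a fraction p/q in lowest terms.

-2308

Stage 1: T(2) = 2*(-29) - 3*(21) = -121; iterating: T(2)=-121, T(3)=-155, T(4)=53, T(5)=571, T(6)=983, T(7)=253, T(8)=-2443, T(9)=-5645, T(10)=-3961, T(11)=9013, T(12)=29909, T(13)=32779; answer 32779
Stage 2: B1 = 32779; r = -9; remainder = value at the root: 9*(-9)^3 + 8*(-9)^2 + 7*(-9)^1 - 6 = (-6561) + (648) + (-63) + (-6) = -5982; answer -5982
Stage 3: B2 = -5982; c = -18; f(3) = 2*(-16) - 3*(24) - 2*(-18) = -68; iterating: f(3)=-68, f(4)=-136, f(5)=-36, f(6)=472, f(7)=1324, f(8)=1304, f(9)=-2308; answer -2308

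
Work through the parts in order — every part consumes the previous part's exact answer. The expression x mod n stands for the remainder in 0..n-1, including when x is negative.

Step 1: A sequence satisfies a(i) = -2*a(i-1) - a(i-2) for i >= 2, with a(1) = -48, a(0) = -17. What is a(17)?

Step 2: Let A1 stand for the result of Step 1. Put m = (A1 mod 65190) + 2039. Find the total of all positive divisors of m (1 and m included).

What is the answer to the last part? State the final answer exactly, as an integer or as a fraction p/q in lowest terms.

95550

Step 1: a(2) = -2*(-48) - 1*(-17) = 113; iterating: a(2)=113, a(3)=-178, a(4)=243, a(5)=-308, a(6)=373, a(7)=-438, a(8)=503, a(9)=-568, a(10)=633, a(11)=-698, a(12)=763, a(13)=-828, a(14)=893, a(15)=-958, a(16)=1023, a(17)=-1088; answer -1088
Step 2: A1 = -1088; m = 66141; 66141 = 3^2 * 7349; sigma = (1 + 3 + 9) * (1 + 7349) = 13 * 7350 = 95550; answer 95550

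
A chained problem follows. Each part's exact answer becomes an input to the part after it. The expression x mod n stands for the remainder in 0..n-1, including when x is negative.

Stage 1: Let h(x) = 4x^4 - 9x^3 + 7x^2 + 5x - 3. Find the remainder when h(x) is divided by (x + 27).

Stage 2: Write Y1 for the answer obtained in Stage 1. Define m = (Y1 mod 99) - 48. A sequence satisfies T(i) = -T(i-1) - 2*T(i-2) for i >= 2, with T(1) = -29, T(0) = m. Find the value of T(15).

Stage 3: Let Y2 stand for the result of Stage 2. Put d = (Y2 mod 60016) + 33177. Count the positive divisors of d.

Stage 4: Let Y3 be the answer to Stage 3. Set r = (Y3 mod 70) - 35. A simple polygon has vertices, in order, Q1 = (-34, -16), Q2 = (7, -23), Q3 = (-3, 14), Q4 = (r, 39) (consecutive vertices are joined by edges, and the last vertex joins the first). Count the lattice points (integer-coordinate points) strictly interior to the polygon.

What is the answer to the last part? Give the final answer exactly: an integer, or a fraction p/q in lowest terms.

Stage 1: remainder = value at the root: 4*(-27)^4 - 9*(-27)^3 + 7*(-27)^2 + 5*(-27)^1 - 3 = (2125764) + (177147) + (5103) + (-135) + (-3) = 2307876; answer 2307876
Stage 2: Y1 = 2307876; m = 39; T(2) = -1*(-29) - 2*(39) = -49; iterating: T(2)=-49, T(3)=107, T(4)=-9, T(5)=-205, T(6)=223, T(7)=187, T(8)=-633, T(9)=259, T(10)=1007, T(11)=-1525, T(12)=-489, T(13)=3539, T(14)=-2561, T(15)=-4517; answer -4517
Stage 3: Y2 = -4517; d = 88676; 88676 = 2^2 * 7 * 3167; number of divisors = (2+1) * (1+1) * (1+1) = 12; answer 12
Stage 4: Y3 = 12; r = -23; cross terms: (-34*-23 - 7*-16)=894, (7*14 - -3*-23)=29, (-3*39 - -23*14)=205, (-23*-16 - -34*39)=1694; twice the area = |2822| = 2822; area = 1411; boundary points = 1 + 1 + 5 + 11 = 18; strictly interior points = area - boundary/2 + 1 = 1403; answer 1403

1403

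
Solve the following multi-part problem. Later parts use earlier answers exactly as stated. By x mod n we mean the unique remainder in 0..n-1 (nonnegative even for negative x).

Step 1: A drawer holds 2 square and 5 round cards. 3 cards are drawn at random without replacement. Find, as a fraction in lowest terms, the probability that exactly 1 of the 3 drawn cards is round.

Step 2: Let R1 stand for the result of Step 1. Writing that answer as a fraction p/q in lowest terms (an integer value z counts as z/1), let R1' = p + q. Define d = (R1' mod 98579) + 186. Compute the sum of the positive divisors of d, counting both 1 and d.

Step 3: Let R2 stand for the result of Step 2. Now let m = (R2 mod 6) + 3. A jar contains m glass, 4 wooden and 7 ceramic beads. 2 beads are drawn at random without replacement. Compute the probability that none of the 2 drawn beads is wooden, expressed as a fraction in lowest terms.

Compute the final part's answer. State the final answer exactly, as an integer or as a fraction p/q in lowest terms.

45/91

Step 1: total draws C(7,3) = 35; favorable C(5,1)*C(2,2) = 5; P = 1/7; answer 1/7
Step 2: R1 = 1/7; threaded value p + q = 8; d = 194; 194 = 2 * 97; sigma = (1 + 2) * (1 + 97) = 3 * 98 = 294; answer 294
Step 3: R2 = 294; m = 3; total draws C(14,2) = 91; favorable C(10,2) = 45; P = 45/91; answer 45/91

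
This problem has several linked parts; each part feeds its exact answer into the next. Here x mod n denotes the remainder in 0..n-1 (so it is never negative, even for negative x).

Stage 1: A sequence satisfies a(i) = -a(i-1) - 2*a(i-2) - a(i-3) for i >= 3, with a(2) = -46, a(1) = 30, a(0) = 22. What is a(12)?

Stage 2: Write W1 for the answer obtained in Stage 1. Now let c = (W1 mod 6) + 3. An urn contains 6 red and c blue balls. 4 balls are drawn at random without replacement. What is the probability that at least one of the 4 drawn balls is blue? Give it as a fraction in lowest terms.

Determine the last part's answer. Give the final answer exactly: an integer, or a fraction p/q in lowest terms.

Stage 1: a(3) = -1*(-46) - 2*(30) - 1*(22) = -36; iterating: a(3)=-36, a(4)=98, a(5)=20, a(6)=-180, a(7)=42, a(8)=298, a(9)=-202, a(10)=-436, a(11)=542, a(12)=532; answer 532
Stage 2: W1 = 532; c = 7; total draws C(13,4) = 715; complement C(6,4) = 15; favorable 715 - 15 = 700; P = 140/143; answer 140/143

140/143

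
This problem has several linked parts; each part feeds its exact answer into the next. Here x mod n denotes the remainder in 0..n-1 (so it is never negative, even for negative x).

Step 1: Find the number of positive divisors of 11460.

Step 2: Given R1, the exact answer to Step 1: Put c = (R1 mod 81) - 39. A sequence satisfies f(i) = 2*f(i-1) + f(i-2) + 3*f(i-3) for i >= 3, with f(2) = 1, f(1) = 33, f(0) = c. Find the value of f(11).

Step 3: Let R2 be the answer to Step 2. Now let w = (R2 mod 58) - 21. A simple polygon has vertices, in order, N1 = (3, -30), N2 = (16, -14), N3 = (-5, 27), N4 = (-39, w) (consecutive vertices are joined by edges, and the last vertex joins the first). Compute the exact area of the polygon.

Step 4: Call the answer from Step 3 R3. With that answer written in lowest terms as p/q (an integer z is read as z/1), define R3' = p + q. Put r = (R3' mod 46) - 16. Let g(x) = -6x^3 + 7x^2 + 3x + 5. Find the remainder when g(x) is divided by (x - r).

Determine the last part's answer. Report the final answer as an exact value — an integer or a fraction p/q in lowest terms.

-18625

Step 1: 11460 = 2^2 * 3 * 5 * 191; number of divisors = (2+1) * (1+1) * (1+1) * (1+1) = 24; answer 24
Step 2: R1 = 24; c = -15; f(3) = 2*(1) + 1*(33) + 3*(-15) = -10; iterating: f(3)=-10, f(4)=80, f(5)=153, f(6)=356, f(7)=1105, f(8)=3025, f(9)=8223, f(10)=22786, f(11)=62870; answer 62870
Step 3: R2 = 62870; w = 35; cross terms: (3*-14 - 16*-30)=438, (16*27 - -5*-14)=362, (-5*35 - -39*27)=878, (-39*-30 - 3*35)=1065; twice the area = |2743| = 2743; area = 2743/2; answer 2743/2
Step 4: R3 = 2743/2; threaded value p + q = 2745; r = 15; remainder = value at the root: -6*(15)^3 + 7*(15)^2 + 3*(15)^1 + 5 = (-20250) + (1575) + (45) + (5) = -18625; answer -18625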